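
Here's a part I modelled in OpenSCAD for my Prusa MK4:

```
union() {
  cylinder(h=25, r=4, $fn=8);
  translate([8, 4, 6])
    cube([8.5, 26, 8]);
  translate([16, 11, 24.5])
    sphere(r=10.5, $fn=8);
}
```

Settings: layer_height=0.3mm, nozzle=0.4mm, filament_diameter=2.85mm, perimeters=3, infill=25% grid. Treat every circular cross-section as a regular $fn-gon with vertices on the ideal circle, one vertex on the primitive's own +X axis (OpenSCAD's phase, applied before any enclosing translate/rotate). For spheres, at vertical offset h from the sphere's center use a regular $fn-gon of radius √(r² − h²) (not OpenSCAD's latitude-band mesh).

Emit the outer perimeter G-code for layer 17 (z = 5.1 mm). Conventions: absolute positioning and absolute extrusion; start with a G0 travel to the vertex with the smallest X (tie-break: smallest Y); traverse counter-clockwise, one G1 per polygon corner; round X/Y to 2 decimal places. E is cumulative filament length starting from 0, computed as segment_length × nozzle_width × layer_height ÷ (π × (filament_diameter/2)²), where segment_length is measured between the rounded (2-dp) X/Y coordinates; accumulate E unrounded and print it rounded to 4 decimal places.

At z = 5.1 mm: the cylinder: section is a regular 8-gon, circumradius r=4; the cube at (8, 4) is absent (z outside [6, 14]); the sphere at (16, 11) is absent (|z−center|=19.400 > r=10.5); Merging all regions: only the r=4 cylinder is present, so the union is just that shape — 1 connected region. The outline is a single polygon with 8 vertices. Extrusion per mm of travel: 0.4 × 0.3 / (π × 1.425²) = 0.018811. Accumulating E over each segment gives final E = 0.4608.

G0 X-4.00 Y0.00 Z5.10
G1 X-2.83 Y-2.83 E0.0576
G1 X0.00 Y-4.00 E0.1152
G1 X2.83 Y-2.83 E0.1728
G1 X4.00 Y0.00 E0.2304
G1 X2.83 Y2.83 E0.2880
G1 X0.00 Y4.00 E0.3456
G1 X-2.83 Y2.83 E0.4032
G1 X-4.00 Y0.00 E0.4608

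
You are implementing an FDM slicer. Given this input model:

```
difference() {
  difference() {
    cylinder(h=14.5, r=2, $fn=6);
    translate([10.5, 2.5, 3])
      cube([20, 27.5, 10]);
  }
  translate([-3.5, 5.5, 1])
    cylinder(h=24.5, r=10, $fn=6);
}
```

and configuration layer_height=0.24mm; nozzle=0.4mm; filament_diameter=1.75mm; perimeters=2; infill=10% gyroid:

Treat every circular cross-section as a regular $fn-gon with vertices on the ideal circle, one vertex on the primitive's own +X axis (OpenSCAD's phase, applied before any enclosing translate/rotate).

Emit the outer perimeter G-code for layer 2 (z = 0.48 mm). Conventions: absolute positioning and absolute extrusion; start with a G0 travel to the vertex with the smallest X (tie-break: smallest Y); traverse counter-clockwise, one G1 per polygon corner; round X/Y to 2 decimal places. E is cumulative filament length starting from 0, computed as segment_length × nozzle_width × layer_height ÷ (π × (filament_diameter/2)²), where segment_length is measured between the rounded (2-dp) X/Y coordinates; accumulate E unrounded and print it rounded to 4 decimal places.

At z = 0.48 mm: the r=2 cylinder gives a regular 6-gon of circumradius 2 (constant along its height); the cube at (10.5, 2.5) is absent (z outside [3, 13]); Subtracting the remaining from the first: none of the subtracted shapes is present at this height, so the r=2 cylinder is unchanged — 1 connected region; the cylinder at (-3.5, 5.5) is absent (z outside [1, 25.5]); After the difference (first − rest): none of the subtracted shapes is present at this height, so the result so far is unchanged — 1 connected region. The outline is a single polygon with 6 vertices. Extrusion per mm of travel: 0.4 × 0.24 / (π × 0.875²) = 0.039912. Accumulating E over each segment gives final E = 0.4787.

G0 X-2.00 Y0.00 Z0.48
G1 X-1.00 Y-1.73 E0.0798
G1 X1.00 Y-1.73 E0.1596
G1 X2.00 Y0.00 E0.2393
G1 X1.00 Y1.73 E0.3191
G1 X-1.00 Y1.73 E0.3989
G1 X-2.00 Y0.00 E0.4787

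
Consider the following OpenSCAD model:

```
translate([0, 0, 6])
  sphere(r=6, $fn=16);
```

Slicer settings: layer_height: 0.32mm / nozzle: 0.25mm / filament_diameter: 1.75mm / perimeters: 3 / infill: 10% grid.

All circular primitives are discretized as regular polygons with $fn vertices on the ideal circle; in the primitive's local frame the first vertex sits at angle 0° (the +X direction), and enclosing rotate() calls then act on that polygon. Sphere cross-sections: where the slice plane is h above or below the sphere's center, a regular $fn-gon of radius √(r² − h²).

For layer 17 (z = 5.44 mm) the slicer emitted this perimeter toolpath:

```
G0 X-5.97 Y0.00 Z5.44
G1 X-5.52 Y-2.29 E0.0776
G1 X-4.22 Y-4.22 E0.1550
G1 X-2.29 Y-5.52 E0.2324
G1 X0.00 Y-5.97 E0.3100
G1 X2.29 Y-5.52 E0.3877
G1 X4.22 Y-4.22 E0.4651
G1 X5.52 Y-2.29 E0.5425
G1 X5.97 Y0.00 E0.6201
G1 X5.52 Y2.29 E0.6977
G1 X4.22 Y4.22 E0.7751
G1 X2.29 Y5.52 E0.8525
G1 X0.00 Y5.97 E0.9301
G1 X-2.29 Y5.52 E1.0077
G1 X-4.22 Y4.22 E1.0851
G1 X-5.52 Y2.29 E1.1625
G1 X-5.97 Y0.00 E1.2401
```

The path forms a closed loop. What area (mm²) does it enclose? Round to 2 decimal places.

109.21 mm²

Apply the shoelace formula to the sequence of (X, Y) vertices; enclosed area = 109.21 mm².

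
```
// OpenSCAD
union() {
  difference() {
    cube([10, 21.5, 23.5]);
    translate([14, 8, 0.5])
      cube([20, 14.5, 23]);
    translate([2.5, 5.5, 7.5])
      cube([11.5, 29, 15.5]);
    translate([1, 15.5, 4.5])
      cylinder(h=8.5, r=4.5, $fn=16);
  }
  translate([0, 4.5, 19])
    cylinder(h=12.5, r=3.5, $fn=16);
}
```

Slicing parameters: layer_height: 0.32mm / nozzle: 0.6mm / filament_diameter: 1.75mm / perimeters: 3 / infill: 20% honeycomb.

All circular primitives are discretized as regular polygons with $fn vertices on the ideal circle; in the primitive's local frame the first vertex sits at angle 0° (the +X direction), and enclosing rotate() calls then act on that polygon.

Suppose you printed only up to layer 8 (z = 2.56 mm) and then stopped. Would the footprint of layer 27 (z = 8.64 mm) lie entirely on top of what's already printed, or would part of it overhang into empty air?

entirely on top

Compare the two slices. At z = 2.56: the cube (footprint 10×21.5) is included at this height (area 215.00 mm²); the 20×14.5 cube at (14, 8) contributes its full rectangle (area 290.00 mm²); the cube at (2.5, 5.5) is not intersected at this z (z outside [7.5, 23]); the cylinder at (1, 15.5) is not intersected at this z (z outside [4.5, 13]); Taking the first minus the rest: starting from the 10×21.5 cube (215.00 mm²), the 20×14.5 cube at (14, 8) misses the remaining region (no effect) — area = 215.00 mm²; the cylinder at (0, 4.5) is absent (z outside [19, 31.5]); Taking the union: only that combined region is present, so the union is just that shape — area = 215.00 mm². At z = 8.64: the cube is present — its section is the full 10×21.5 rectangle (area 215.00 mm²); the cube at (14, 8) is present — its section is the full 20×14.5 rectangle (area 290.00 mm²); the cube at (2.5, 5.5) is present — its section is the full 11.5×29 rectangle (area 333.50 mm²); the r=4.5 cylinder at (1, 15.5) gives a regular 16-gon of circumradius 4.5 (constant along its height) (area = (16/2)·4.500²·sin(360°/16) = 61.99 mm²); After the difference (first − rest): starting from the 10×21.5 cube (215.00 mm²), the 20×14.5 cube at (14, 8) misses the remaining region (no effect); the 11.5×29 cube at (2.5, 5.5) partially overlaps it — only the 120.00 mm² overlap (of its 333.50 mm²) is removed, clipping the outline; the r=4.5 cylinder at (1, 15.5) partially overlaps it — only the 21.85 mm² overlap (of its 61.99 mm²) is removed, clipping the outline — area = 73.15 mm²; the cylinder at (0, 4.5) is not intersected at this z (z outside [19, 31.5]); Combining (union): only the result so far is present, so the union is just that shape — area = 73.15 mm². Checking containment: the cross-section at z = 8.64 is a subset of the cross-section at z = 2.56.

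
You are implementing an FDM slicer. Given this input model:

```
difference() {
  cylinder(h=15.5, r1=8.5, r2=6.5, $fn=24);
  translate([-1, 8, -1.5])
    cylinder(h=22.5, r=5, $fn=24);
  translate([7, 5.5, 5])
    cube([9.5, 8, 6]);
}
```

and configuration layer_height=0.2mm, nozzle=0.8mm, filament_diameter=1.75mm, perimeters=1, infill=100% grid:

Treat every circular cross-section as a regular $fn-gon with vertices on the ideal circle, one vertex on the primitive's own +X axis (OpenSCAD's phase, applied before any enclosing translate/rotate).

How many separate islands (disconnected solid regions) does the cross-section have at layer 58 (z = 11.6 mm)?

At z = 11.6 mm: the cone (r1=8.5→r2=6.5) has section circumradius 7.003 here — a regular 24-gon; the r=5 cylinder at (-1, 8) gives a regular 24-gon of circumradius 5 (constant along its height); the cube at (7, 5.5) is absent (z outside [5, 11]); Subtracting the remaining from the first: starting from the cone, the r=5 cylinder at (-1, 8) partially overlaps it — only the 23.05 mm² overlap (of its 77.65 mm²) is removed, clipping the outline — 1 connected region. Overall, the cross-section is a single solid region. Island count = 1.

1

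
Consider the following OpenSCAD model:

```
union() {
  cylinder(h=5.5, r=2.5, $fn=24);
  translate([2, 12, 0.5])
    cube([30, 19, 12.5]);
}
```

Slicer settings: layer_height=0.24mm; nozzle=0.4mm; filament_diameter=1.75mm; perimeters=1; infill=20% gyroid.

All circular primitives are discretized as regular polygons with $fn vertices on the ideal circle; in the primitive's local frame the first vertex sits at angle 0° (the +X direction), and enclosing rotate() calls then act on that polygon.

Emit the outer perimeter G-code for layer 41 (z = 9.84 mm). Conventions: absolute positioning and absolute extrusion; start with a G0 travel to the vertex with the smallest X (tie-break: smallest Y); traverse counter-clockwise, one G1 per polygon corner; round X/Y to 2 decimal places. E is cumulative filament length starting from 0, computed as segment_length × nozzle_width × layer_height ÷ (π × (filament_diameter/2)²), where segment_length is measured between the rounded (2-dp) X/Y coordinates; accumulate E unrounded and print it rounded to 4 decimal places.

At z = 9.84 mm: the cylinder is not intersected at this z (z outside [0, 5.5]); the 30×19 cube at (2, 12) contributes its full rectangle; Taking the union: only the 30×19 cube at (2, 12) is present, so the union is just that shape — 1 connected region. The outline is a single polygon with 4 vertices. Extrusion per mm of travel: 0.4 × 0.24 / (π × 0.875²) = 0.039912. Accumulating E over each segment gives final E = 3.9114.

G0 X2.00 Y12.00 Z9.84
G1 X32.00 Y12.00 E1.1974
G1 X32.00 Y31.00 E1.9557
G1 X2.00 Y31.00 E3.1531
G1 X2.00 Y12.00 E3.9114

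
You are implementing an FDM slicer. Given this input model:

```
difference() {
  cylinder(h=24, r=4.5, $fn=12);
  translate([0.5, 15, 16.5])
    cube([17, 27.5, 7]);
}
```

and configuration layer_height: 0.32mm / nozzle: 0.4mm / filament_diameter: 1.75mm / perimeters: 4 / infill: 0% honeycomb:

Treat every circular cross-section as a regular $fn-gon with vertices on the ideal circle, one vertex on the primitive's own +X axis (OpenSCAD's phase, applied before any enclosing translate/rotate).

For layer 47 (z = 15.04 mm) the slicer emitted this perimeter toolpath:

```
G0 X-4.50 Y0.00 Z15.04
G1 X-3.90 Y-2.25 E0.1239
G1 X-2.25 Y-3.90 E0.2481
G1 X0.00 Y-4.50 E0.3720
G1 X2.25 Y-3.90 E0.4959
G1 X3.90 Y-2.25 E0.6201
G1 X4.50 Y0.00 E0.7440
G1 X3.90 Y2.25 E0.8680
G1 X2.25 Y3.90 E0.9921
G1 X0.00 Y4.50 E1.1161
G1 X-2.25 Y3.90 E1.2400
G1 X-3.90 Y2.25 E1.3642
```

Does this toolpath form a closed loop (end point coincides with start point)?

Start point (G0): (-4.50, 0.00). End point (last G1): the path does not return to the start — open.

no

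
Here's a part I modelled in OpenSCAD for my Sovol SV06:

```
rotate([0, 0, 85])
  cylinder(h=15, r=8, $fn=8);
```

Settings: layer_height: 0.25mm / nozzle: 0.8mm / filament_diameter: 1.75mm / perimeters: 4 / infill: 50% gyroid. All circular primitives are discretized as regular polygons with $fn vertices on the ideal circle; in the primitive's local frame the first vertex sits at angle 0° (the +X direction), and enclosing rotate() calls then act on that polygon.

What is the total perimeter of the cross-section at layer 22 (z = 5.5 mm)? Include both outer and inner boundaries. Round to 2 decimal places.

48.98 mm

At z = 5.5 mm: the r=8 cylinder gives a regular 8-gon of circumradius 8 (constant along its height) (perimeter = 2·8·8.000·sin(180°/8) = 48.98 mm); (whole slice rotated 85° about Z — lengths, areas and connectivity unchanged). Overall, the cross-section is a single solid region. Total boundary length (outer) = 48.98 mm.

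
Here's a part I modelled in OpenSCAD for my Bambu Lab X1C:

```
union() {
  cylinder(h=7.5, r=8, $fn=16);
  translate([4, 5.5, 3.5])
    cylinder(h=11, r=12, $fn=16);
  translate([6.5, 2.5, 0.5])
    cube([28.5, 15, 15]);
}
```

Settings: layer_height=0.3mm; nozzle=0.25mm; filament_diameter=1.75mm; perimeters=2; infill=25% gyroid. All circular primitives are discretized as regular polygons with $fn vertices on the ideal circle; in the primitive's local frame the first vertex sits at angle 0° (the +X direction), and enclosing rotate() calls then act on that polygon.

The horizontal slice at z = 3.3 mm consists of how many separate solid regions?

1

At z = 3.3 mm: the r=8 cylinder contributes a regular 16-gon of circumradius 8; the cylinder at (4, 5.5) does not reach this height (z outside [3.5, 14.5]); the cube at (6.5, 2.5) is present — its section is the full 28.5×15 rectangle; Combining (union): the regions partially overlap (shared area 1.13 mm²), so overlapping operands fuse into one piece — 1 connected region. The result has 1 disconnected region.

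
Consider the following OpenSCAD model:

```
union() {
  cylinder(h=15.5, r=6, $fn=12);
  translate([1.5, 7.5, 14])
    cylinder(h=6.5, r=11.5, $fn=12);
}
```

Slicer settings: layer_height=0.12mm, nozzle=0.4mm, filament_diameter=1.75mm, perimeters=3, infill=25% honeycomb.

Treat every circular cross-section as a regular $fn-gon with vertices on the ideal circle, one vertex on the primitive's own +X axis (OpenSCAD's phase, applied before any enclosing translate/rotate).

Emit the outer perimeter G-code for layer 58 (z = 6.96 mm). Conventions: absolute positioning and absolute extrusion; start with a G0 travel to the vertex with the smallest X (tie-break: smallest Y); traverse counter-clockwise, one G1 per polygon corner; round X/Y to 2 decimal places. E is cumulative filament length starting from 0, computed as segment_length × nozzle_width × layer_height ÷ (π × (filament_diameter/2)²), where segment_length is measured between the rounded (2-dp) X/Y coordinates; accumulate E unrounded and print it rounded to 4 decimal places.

G0 X-6.00 Y0.00 Z6.96
G1 X-5.20 Y-3.00 E0.0620
G1 X-3.00 Y-5.20 E0.1240
G1 X0.00 Y-6.00 E0.1860
G1 X3.00 Y-5.20 E0.2480
G1 X5.20 Y-3.00 E0.3101
G1 X6.00 Y0.00 E0.3720
G1 X5.20 Y3.00 E0.4340
G1 X3.00 Y5.20 E0.4961
G1 X0.00 Y6.00 E0.5580
G1 X-3.00 Y5.20 E0.6200
G1 X-5.20 Y3.00 E0.6821
G1 X-6.00 Y0.00 E0.7440

At z = 6.96 mm: the r=6 cylinder contributes a regular 12-gon of circumradius 6; the cylinder at (1.5, 7.5) does not reach this height (z outside [14, 20.5]); Merging all regions: only the r=6 cylinder is present, so the union is just that shape — 1 connected region. The outline is a single polygon with 12 vertices. Extrusion per mm of travel: 0.4 × 0.12 / (π × 0.875²) = 0.019956. Accumulating E over each segment gives final E = 0.7440.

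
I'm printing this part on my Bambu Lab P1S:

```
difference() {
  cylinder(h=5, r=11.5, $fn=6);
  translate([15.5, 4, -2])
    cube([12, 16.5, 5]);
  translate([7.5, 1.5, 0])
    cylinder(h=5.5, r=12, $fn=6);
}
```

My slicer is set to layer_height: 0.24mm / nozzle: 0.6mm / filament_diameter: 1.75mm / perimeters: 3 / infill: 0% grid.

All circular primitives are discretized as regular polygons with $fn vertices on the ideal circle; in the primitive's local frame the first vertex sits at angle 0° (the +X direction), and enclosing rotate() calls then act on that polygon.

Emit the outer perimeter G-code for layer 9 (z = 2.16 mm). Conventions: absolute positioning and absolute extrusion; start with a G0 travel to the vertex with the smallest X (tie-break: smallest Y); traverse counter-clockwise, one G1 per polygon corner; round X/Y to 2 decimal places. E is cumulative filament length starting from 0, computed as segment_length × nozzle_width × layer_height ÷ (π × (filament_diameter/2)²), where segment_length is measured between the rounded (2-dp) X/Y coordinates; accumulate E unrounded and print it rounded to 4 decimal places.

At z = 2.16 mm: the r=11.5 cylinder contributes a regular 6-gon of circumradius 11.5; the 12×16.5 cube at (15.5, 4) contributes its full rectangle; the r=12 cylinder at (7.5, 1.5) gives a regular 6-gon of circumradius 12 (constant along its height); After the difference (first − rest): starting from the r=11.5 cylinder, the 12×16.5 cube at (15.5, 4) misses the remaining region (no effect); the r=12 cylinder at (7.5, 1.5) partially overlaps it — only the 198.33 mm² overlap (of its 374.12 mm²) is removed, clipping the outline — 1 connected region. The outline is a single polygon with 8 vertices. Extrusion per mm of travel: 0.6 × 0.24 / (π × 0.875²) = 0.059868. Accumulating E over each segment gives final E = 4.1011.

G0 X-11.50 Y0.00 Z2.16
G1 X-5.75 Y-9.96 E0.6885
G1 X5.75 Y-9.96 E1.3770
G1 X6.37 Y-8.89 E1.4510
G1 X1.50 Y-8.89 E1.7426
G1 X-4.50 Y1.50 E2.4609
G1 X0.38 Y9.96 E3.0456
G1 X-5.75 Y9.96 E3.4126
G1 X-11.50 Y0.00 E4.1011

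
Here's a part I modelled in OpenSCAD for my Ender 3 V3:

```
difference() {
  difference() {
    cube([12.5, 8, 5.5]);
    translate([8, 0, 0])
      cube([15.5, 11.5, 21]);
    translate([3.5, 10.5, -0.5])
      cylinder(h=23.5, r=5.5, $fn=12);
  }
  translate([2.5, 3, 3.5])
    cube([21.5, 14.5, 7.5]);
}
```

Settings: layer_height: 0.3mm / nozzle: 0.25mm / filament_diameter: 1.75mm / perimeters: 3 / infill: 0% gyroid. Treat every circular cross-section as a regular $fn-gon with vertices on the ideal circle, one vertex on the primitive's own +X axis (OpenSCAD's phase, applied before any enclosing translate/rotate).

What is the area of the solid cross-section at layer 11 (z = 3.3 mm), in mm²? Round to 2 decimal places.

At z = 3.3 mm: the cube is present — its section is the full 12.5×8 rectangle (area 100.00 mm²); the cube at (8, 0) (footprint 15.5×11.5) is included at this height (area 178.25 mm²); the r=5.5 cylinder at (3.5, 10.5) contributes a regular 12-gon of circumradius 5.5 (area = (12/2)·5.500²·sin(360°/12) = 90.75 mm²); Taking the first minus the rest: starting from the 12.5×8 cube (100.00 mm²), the 15.5×11.5 cube at (8, 0) partially overlaps it — only the 36.00 mm² overlap (of its 178.25 mm²) is removed, clipping the outline; the r=5.5 cylinder at (3.5, 10.5) partially overlaps it — only the 18.32 mm² overlap (of its 90.75 mm²) is removed, clipping the outline — area = 45.68 mm²; the cube at (2.5, 3) does not reach this height (z outside [3.5, 11]); Taking the first minus the rest: none of the subtracted shapes is present at this height, so the result so far is unchanged — area = 45.68 mm². Overall, the cross-section is a single solid region. Net area = 45.68 mm².

45.68 mm²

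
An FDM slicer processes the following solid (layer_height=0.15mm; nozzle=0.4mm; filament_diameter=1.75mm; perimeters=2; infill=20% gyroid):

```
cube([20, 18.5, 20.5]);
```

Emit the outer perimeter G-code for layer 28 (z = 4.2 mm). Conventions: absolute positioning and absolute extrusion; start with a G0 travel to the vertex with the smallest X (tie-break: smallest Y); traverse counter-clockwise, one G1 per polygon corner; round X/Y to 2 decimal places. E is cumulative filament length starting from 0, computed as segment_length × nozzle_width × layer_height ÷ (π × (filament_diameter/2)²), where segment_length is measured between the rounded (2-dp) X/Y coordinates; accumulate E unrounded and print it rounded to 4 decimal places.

G0 X0.00 Y0.00 Z4.20
G1 X20.00 Y0.00 E0.4989
G1 X20.00 Y18.50 E0.9604
G1 X0.00 Y18.50 E1.4593
G1 X0.00 Y0.00 E1.9208

At z = 4.2 mm: the cube (footprint 20×18.5) is included at this height. The outline is a single polygon with 4 vertices. Extrusion per mm of travel: 0.4 × 0.15 / (π × 0.875²) = 0.024945. Accumulating E over each segment gives final E = 1.9208.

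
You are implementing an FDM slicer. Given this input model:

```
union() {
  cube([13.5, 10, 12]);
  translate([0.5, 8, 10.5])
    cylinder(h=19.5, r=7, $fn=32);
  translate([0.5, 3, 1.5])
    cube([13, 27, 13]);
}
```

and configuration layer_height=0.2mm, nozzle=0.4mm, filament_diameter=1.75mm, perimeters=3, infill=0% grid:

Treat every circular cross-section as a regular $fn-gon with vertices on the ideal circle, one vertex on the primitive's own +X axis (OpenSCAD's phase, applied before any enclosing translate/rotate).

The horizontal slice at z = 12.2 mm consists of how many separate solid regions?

1

At z = 12.2 mm: the cube is absent (z outside [0, 12]); the r=7 cylinder at (0.5, 8) contributes a regular 32-gon of circumradius 7; the cube at (0.5, 3) (footprint 13×27) is included at this height; Taking the union: the regions partially overlap (shared area 69.85 mm²), so overlapping operands fuse into one piece — 1 connected region. The result has 1 disconnected region.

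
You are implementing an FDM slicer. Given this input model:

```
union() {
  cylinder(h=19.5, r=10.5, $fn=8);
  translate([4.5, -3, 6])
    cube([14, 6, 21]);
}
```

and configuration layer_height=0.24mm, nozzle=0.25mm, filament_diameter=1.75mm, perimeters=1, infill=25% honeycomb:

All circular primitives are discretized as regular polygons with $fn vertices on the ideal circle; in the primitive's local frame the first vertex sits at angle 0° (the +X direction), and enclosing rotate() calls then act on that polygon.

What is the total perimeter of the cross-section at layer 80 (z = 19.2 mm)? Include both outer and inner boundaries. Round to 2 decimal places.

82.28 mm

At z = 19.2 mm: the r=10.5 cylinder gives a regular 8-gon of circumradius 10.5 (constant along its height) (perimeter = 2·8·10.500·sin(180°/8) = 64.29 mm); the cube at (4.5, -3) (footprint 14×6) is included at this height (perimeter 40.00 mm); Combining (union): the regions partially overlap (shared area 32.27 mm²), so the edge portions inside another operand are dropped and the merged outline is re-measured after clipping — boundary = 82.28 mm. Overall, the cross-section is a single solid region. Total boundary length (outer) = 82.28 mm.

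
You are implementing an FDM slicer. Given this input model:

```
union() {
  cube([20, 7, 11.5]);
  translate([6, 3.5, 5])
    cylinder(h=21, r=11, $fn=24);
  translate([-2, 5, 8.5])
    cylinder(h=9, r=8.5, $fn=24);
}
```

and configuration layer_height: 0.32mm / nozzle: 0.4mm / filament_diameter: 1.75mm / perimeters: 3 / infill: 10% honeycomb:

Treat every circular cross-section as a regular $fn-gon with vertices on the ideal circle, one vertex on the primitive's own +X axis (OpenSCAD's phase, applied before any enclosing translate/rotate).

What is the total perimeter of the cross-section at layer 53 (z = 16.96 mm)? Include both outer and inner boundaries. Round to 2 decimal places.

78.62 mm

At z = 16.96 mm: the cube is absent (z outside [0, 11.5]); the r=11 cylinder at (6, 3.5) gives a regular 24-gon of circumradius 11 (constant along its height) (perimeter = 2·24·11.000·sin(180°/24) = 68.92 mm); the cylinder at (-2, 5): section is a regular 24-gon, circumradius r=8.5 (perimeter = 2·24·8.500·sin(180°/24) = 53.25 mm); Combining (union): the regions partially overlap (shared area 138.99 mm²), so the edge portions inside another operand are dropped and the merged outline is re-measured after clipping — boundary = 78.62 mm. Overall, the cross-section is a single solid region. Total boundary length (outer) = 78.62 mm.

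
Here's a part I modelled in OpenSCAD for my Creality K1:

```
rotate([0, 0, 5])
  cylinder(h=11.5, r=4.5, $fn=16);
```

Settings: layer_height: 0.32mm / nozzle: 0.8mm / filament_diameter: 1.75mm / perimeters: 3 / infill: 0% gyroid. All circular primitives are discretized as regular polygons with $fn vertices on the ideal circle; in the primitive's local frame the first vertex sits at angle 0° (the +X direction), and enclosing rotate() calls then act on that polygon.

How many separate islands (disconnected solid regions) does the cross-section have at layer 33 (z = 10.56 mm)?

At z = 10.56 mm: the r=4.5 cylinder gives a regular 16-gon of circumradius 4.5 (constant along its height); (whole slice rotated 5° about Z — lengths, areas and connectivity unchanged). Overall, the cross-section is a single solid region. Island count = 1.

1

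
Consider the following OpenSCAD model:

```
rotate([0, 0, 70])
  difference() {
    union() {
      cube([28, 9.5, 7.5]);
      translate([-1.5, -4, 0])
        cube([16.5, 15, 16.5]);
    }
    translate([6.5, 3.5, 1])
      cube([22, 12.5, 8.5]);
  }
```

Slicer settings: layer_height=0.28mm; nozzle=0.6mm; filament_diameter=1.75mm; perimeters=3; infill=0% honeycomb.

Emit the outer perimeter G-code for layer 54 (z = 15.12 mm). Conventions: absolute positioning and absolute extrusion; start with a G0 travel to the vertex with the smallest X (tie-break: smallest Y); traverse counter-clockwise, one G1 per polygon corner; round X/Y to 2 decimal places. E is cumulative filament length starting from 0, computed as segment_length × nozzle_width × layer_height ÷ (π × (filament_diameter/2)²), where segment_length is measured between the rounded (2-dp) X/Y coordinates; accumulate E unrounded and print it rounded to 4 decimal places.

G0 X-10.85 Y2.35 Z15.12
G1 X3.25 Y-2.78 E1.0480
G1 X8.89 Y12.73 E2.2007
G1 X-5.21 Y17.86 E3.2487
G1 X-10.85 Y2.35 E4.4014

At z = 15.12 mm: the cube does not reach this height (z outside [0, 7.5]); the 16.5×15 cube at (-1.5, -4) contributes its full rectangle; Taking the union: only the 16.5×15 cube at (-1.5, -4) is present, so the union is just that shape — 1 connected region; the cube at (6.5, 3.5) is absent (z outside [1, 9.5]); Subtracting the remaining from the first: none of the subtracted shapes is present at this height, so that combined region is unchanged — 1 connected region; (rotated 70° about Z; rotation is an isometry so areas/perimeters/island counts are preserved). The outline is a single polygon with 4 vertices. Extrusion per mm of travel: 0.6 × 0.28 / (π × 0.875²) = 0.069846. Accumulating E over each segment gives final E = 4.4014.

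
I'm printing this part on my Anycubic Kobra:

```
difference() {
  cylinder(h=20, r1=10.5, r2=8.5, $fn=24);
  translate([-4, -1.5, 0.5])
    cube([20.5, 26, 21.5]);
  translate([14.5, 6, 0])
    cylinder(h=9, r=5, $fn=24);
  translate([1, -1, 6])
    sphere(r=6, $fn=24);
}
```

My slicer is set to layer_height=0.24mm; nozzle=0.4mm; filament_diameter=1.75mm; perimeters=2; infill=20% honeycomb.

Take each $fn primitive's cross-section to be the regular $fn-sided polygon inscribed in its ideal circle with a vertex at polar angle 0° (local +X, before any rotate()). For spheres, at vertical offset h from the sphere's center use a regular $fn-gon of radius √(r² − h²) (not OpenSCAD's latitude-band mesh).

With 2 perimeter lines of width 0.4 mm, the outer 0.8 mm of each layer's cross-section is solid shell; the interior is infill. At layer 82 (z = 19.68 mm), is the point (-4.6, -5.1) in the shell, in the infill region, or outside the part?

At z = 19.68 mm: the cone: at t=0.984 of its height the radius interpolates to r₁+(r₂−r₁)t = 8.532, giving a regular 24-gon of that circumradius; the cube at (-4, -1.5) (footprint 20.5×26) is included at this height; the cylinder at (14.5, 6) does not reach this height (z outside [0, 9]); the sphere at (1, -1) is absent (|z−center|=13.680 > r=6); Taking the first minus the rest: starting from the cone, the 20.5×26 cube at (-4, -1.5) partially overlaps it — only the 107.79 mm² overlap (of its 533.00 mm²) is removed, clipping the outline — 1 connected region. Overall, the cross-section is a single solid region. The nearest boundary edge runs (-4.27, -7.39)→(-6.03, -6.03); distance from the point to it = 1.61 mm. The point is inside the cross-section and 1.61 mm from the nearest boundary — more than the 0.8 mm shell width (2 × 0.4), so it's in the infill interior.

infill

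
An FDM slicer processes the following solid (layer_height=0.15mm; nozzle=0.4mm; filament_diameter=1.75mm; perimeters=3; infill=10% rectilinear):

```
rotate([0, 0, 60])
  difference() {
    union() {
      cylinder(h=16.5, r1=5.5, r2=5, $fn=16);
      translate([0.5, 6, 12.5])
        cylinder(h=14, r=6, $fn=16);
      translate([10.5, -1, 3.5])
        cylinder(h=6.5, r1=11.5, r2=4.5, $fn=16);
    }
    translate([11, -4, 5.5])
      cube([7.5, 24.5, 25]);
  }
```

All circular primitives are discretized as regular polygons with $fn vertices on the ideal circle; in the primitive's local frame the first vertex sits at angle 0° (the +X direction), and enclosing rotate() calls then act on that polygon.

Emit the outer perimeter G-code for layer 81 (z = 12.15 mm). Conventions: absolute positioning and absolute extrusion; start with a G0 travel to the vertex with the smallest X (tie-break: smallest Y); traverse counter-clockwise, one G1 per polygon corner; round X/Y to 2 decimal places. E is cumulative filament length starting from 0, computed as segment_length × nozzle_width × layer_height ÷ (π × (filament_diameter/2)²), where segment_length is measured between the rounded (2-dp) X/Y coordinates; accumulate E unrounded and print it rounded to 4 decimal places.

G0 X-5.09 Y0.67 Z12.15
G1 X-4.96 Y-1.33 E0.0500
G1 X-4.07 Y-3.12 E0.0999
G1 X-2.57 Y-4.44 E0.1497
G1 X-0.67 Y-5.09 E0.1998
G1 X1.33 Y-4.96 E0.2498
G1 X3.12 Y-4.07 E0.2997
G1 X4.44 Y-2.57 E0.3495
G1 X5.09 Y-0.67 E0.3996
G1 X4.96 Y1.33 E0.4496
G1 X4.07 Y3.12 E0.4995
G1 X2.57 Y4.44 E0.5493
G1 X0.67 Y5.09 E0.5994
G1 X-1.33 Y4.96 E0.6494
G1 X-3.12 Y4.07 E0.6993
G1 X-4.44 Y2.57 E0.7491
G1 X-5.09 Y0.67 E0.7992

At z = 12.15 mm: the cone: at t=0.736 of its height the radius interpolates to r₁+(r₂−r₁)t = 5.132, giving a regular 16-gon of that circumradius; the cylinder at (0.5, 6) is not intersected at this z (z outside [12.5, 26.5]); the cone at (10.5, -1) does not reach this height (z outside [3.5, 10]); Merging all regions: only the cone is present, so the union is just that shape — 1 connected region; the cube at (11, -4) is present — its section is the full 7.5×24.5 rectangle; Taking the first minus the rest: starting from that combined region, the 7.5×24.5 cube at (11, -4) misses the remaining region (no effect) — 1 connected region; (whole slice rotated 60° about Z — lengths, areas and connectivity unchanged). The outline is a single polygon with 16 vertices. Extrusion per mm of travel: 0.4 × 0.15 / (π × 0.875²) = 0.024945. Accumulating E over each segment gives final E = 0.7992.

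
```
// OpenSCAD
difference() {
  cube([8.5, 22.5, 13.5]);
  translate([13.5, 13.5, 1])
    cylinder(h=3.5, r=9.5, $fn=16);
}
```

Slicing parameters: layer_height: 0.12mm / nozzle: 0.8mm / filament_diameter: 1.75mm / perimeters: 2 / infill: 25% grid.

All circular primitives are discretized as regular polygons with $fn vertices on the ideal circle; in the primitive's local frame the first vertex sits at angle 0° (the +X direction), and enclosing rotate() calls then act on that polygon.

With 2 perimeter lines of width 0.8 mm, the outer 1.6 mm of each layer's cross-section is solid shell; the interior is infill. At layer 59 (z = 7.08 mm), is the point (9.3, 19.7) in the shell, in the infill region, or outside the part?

outside

At z = 7.08 mm: the cube (footprint 8.5×22.5) is included at this height; the cylinder at (13.5, 13.5) does not reach this height (z outside [1, 4.5]); Subtracting the remaining from the first: none of the subtracted shapes is present at this height, so the 8.5×22.5 cube is unchanged — 1 connected region. Overall, the cross-section is a single solid region. The nearest boundary edge runs (8.50, 0.00)→(8.50, 22.50); distance from the point to it = 0.80 mm. The point is not inside any of the regions above, so it lies outside the cross-section (0.80 mm from the nearest boundary).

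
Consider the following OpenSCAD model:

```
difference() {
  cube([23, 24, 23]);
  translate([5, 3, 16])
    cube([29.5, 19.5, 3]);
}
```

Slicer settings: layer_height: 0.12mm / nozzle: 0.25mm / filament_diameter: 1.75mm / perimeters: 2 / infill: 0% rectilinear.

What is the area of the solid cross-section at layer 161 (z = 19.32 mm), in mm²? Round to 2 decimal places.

552.00 mm²

At z = 19.32 mm: the cube is present — its section is the full 23×24 rectangle (area 552.00 mm²); the cube at (5, 3) does not reach this height (z outside [16, 19]); Subtracting the remaining from the first: none of the subtracted shapes is present at this height, so the 23×24 cube is unchanged — area = 552.00 mm². Overall, the cross-section is a single solid region. Net area = 552.00 mm².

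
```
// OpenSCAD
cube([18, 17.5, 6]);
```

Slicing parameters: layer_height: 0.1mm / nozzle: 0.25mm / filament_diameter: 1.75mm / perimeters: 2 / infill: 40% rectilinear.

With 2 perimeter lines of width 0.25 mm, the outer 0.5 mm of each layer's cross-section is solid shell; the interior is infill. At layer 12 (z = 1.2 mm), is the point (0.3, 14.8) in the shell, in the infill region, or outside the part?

shell

At z = 1.2 mm: the 18×17.5 cube contributes its full rectangle. Overall, the cross-section is a single solid region. The nearest boundary edge runs (0.00, 17.50)→(0.00, 0.00); distance from the point to it = 0.30 mm. The point is inside the cross-section, 0.30 mm from the nearest boundary — within the 0.5 mm shell band (2 × 0.25).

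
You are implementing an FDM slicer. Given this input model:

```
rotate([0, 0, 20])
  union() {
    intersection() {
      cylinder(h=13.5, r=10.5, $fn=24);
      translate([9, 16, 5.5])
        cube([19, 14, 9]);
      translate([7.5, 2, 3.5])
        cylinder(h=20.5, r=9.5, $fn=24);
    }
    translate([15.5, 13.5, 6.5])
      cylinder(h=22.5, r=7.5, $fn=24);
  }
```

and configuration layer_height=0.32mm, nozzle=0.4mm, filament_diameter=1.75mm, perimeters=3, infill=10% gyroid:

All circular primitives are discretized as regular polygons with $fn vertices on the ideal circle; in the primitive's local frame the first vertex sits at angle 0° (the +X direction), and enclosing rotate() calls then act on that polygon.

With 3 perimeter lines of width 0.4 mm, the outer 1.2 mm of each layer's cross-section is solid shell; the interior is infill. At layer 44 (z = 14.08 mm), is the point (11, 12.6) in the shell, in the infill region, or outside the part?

At z = 14.08 mm: the cylinder is not intersected at this z (z outside [0, 13.5]); the cube at (9, 16) (footprint 19×14) is included at this height; the r=9.5 cylinder at (7.5, 2) contributes a regular 24-gon of circumradius 9.5; Keeping only the common overlap: at least one operand is absent at this height, so nothing remains; the r=7.5 cylinder at (15.5, 13.5) contributes a regular 24-gon of circumradius 7.5; Combining (union): only the r=7.5 cylinder at (15.5, 13.5) is present, so the union is just that shape — 1 connected region; (whole slice rotated 20° about Z — lengths, areas and connectivity unchanged). Overall, the cross-section is a single solid region. Undo the 20° rotation: the query point maps to (14.646, 8.078) in the un-rotated model frame. The nearest boundary edge runs (13.56, 6.26)→(15.50, 6.00); distance from the point to it = 1.95 mm. The point is inside the cross-section and 1.95 mm from the nearest boundary — more than the 1.2 mm shell width (3 × 0.4), so it's in the infill interior.

infill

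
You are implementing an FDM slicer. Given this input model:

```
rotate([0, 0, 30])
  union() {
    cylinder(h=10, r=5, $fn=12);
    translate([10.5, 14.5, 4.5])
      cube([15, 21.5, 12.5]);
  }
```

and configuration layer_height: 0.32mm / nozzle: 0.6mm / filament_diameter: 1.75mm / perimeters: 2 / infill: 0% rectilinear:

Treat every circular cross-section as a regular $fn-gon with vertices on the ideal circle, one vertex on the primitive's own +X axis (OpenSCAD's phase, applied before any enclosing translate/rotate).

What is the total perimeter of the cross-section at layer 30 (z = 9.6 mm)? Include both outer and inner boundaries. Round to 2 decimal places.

104.06 mm

At z = 9.6 mm: the r=5 cylinder gives a regular 12-gon of circumradius 5 (constant along its height) (perimeter = 2·12·5.000·sin(180°/12) = 31.06 mm); the cube at (10.5, 14.5) is present — its section is the full 15×21.5 rectangle (perimeter 73.00 mm); Taking the union: the 2 present regions are separate (no shared area or edge), so areas and boundary lengths simply add and each stays a separate island — boundary = 104.06 mm; (rotated 30° about Z; rotation is an isometry so areas/perimeters/island counts are preserved). Overall, the cross-section has 2 separate islands. Total boundary length (outer) = 104.06 mm.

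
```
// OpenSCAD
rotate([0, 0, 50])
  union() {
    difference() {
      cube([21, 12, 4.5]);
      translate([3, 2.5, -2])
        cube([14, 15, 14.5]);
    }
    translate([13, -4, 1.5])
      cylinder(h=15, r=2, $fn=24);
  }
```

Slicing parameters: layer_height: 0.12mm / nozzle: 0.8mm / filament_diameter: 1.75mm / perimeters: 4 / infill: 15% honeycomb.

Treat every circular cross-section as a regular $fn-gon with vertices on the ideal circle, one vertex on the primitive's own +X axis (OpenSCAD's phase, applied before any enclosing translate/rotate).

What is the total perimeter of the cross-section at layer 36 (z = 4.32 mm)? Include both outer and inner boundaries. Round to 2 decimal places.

At z = 4.32 mm: the 21×12 cube contributes its full rectangle (perimeter 66.00 mm); the 14×15 cube at (3, 2.5) contributes its full rectangle (perimeter 58.00 mm); Taking the first minus the rest: starting from the 21×12 cube, the 14×15 cube at (3, 2.5) partially overlaps it — only the 133.00 mm² overlap (of its 210.00 mm²) is removed, clipping the outline — boundary = 85.00 mm; the r=2 cylinder at (13, -4) gives a regular 24-gon of circumradius 2 (constant along its height) (perimeter = 2·24·2.000·sin(180°/24) = 12.53 mm); Merging all regions: the 2 present regions are separate (no shared area or edge), so areas and boundary lengths simply add and each stays a separate island — boundary = 97.53 mm; (rotated 50° about Z; rotation is an isometry so areas/perimeters/island counts are preserved). Overall, the cross-section has 2 separate islands. Total boundary length (outer) = 97.53 mm.

97.53 mm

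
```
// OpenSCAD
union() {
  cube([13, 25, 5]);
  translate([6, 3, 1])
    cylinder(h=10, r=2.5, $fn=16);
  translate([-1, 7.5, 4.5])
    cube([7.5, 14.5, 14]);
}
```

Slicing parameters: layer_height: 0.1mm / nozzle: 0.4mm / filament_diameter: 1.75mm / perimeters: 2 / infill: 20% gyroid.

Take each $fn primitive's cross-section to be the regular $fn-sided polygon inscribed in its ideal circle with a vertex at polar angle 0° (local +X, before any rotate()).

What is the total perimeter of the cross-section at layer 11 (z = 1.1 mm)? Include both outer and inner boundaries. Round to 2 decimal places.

At z = 1.1 mm: the 13×25 cube contributes its full rectangle (perimeter 76.00 mm); the cylinder at (6, 3): section is a regular 16-gon, circumradius r=2.5 (perimeter = 2·16·2.500·sin(180°/16) = 15.61 mm); the cube at (-1, 7.5) is not intersected at this z (z outside [4.5, 18.5]); Merging all regions: the r=2.5 cylinder at (6, 3) lies entirely inside the 13×25 cube, so the union is just the 13×25 cube — boundary = 76.00 mm. Overall, the cross-section is a single solid region. Total boundary length (outer) = 76.00 mm.

76.00 mm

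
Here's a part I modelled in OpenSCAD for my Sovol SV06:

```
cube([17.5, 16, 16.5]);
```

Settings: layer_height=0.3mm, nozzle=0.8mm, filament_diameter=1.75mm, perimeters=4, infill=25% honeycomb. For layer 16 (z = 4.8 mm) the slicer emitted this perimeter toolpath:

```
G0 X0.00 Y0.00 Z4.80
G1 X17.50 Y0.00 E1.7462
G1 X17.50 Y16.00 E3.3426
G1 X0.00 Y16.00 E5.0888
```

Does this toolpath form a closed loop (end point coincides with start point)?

no

Start point (G0): (0.00, 0.00). End point (last G1): the path does not return to the start — open.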